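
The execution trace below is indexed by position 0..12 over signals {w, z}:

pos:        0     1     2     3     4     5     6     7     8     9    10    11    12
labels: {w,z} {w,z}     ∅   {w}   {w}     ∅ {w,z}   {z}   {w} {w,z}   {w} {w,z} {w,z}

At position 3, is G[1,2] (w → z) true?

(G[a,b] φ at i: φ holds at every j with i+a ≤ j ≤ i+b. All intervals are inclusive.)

Check (w → z) at every j in [4,5]:
  j=4: antecedent true; consequent false → ✗
  j=5: antecedent false → ✓
Fails at j=4 → formula fails.

False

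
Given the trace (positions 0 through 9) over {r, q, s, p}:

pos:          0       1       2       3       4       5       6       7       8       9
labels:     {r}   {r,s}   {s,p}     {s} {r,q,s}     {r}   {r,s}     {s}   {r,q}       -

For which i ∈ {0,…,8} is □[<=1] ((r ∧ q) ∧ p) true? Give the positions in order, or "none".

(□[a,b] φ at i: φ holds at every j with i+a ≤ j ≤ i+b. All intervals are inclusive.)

Evaluate at each i in [0,8]:
  i=0: ✗ (fails at j=0)
  i=1: ✗ (fails at j=1)
  i=2: ✗ (fails at j=2)
  i=3: ✗ (fails at j=3)
  i=4: ✗ (fails at j=4)
  i=5: ✗ (fails at j=5)
  i=6: ✗ (fails at j=6)
  i=7: ✗ (fails at j=7)
  i=8: ✗ (fails at j=8)

none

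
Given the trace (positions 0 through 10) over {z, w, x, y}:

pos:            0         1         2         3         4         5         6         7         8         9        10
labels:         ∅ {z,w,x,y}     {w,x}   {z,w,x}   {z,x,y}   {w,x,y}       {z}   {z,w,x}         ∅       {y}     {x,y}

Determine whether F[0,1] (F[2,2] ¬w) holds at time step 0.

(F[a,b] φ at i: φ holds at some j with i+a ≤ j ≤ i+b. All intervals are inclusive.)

Does not hold

Check F[2,2] ¬w at each j in [0,1]:
  j=0: fails (none in [2,2])
  j=1: fails (none in [3,3])
No position in the window satisfies it → formula fails.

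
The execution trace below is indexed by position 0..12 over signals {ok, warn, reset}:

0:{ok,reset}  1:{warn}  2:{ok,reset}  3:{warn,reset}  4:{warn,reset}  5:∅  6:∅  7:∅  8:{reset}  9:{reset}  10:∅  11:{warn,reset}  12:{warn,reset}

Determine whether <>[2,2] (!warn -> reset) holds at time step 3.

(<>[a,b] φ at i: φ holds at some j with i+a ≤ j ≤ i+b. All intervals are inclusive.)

Check (!warn -> reset) at each j in [5,5]:
  j=5: false
No position in the window satisfies it → formula fails.

False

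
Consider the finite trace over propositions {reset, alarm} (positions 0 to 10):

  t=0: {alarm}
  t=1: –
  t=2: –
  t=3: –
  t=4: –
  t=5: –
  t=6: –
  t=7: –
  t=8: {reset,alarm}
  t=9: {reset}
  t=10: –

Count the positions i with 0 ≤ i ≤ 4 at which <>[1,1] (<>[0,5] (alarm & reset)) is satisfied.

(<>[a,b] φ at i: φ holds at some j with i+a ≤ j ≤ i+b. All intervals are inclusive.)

3

Evaluate at each i in [0,4]:
  i=0: ✗ (none in [1,1])
  i=1: ✗ (none in [2,2])
  i=2: ✓ (witness j=3)
  i=3: ✓ (witness j=4)
  i=4: ✓ (witness j=5)
Positions where it holds: {2, 3, 4} → 3.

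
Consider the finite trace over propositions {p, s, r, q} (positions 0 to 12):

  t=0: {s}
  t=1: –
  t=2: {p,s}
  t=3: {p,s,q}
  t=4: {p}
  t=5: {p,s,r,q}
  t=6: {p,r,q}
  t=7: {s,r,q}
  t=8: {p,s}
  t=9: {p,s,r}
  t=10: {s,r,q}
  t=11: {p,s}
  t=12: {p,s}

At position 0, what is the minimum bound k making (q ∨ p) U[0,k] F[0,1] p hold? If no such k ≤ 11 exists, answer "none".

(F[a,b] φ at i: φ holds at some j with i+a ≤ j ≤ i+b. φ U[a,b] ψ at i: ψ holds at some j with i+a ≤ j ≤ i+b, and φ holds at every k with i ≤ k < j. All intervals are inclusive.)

none

Need earliest j ≥ 0 with F[0,1] p, and (q ∨ p) at every k in [0,j-1].
  j=0: rhs fails.
  j=1: rhs holds but lhs fails at k=0.
  j=2: rhs holds but lhs fails at k=0.
  j=3: rhs holds but lhs fails at k=0.
  j=4: rhs holds but lhs fails at k=0.
  j=5: rhs holds but lhs fails at k=0.
  j=6: rhs holds but lhs fails at k=0.
  j=7: rhs holds but lhs fails at k=0.
  j=8: rhs holds but lhs fails at k=0.
  j=9: rhs holds but lhs fails at k=0.
  j=10: rhs holds but lhs fails at k=0.
  j=11: rhs holds but lhs fails at k=0.
No witness within the range → none.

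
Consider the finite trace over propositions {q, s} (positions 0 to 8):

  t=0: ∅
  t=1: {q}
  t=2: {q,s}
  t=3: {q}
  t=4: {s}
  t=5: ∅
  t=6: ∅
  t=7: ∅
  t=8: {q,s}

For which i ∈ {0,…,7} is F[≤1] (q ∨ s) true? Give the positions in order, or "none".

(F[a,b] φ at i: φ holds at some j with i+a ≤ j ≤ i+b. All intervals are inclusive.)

Evaluate at each i in [0,7]:
  i=0: ✓ (witness j=1)
  i=1: ✓ (witness j=1)
  i=2: ✓ (witness j=2)
  i=3: ✓ (witness j=3)
  i=4: ✓ (witness j=4)
  i=5: ✗ (none in [5,6])
  i=6: ✗ (none in [6,7])
  i=7: ✓ (witness j=8)

0, 1, 2, 3, 4, 7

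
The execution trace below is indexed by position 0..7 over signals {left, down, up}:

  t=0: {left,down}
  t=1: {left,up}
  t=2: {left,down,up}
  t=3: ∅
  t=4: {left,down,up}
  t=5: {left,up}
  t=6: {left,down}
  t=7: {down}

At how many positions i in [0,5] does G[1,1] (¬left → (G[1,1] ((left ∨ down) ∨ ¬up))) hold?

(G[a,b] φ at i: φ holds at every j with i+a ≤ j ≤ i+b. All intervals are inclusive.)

Evaluate at each i in [0,5]:
  i=0: ✓ (all of [1,1])
  i=1: ✓ (all of [2,2])
  i=2: ✓ (all of [3,3])
  i=3: ✓ (all of [4,4])
  i=4: ✓ (all of [5,5])
  i=5: ✓ (all of [6,6])
Positions where it holds: {0, 1, 2, 3, 4, 5} → 6.

6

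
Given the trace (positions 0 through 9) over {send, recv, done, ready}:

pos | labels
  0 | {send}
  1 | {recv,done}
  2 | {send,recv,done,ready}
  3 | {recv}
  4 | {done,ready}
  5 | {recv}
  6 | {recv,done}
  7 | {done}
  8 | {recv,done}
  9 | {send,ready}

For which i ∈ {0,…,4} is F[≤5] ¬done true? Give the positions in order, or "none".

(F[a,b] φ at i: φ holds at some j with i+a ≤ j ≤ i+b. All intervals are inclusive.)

Evaluate at each i in [0,4]:
  i=0: ✓ (witness j=0)
  i=1: ✓ (witness j=3)
  i=2: ✓ (witness j=3)
  i=3: ✓ (witness j=3)
  i=4: ✓ (witness j=5)

0, 1, 2, 3, 4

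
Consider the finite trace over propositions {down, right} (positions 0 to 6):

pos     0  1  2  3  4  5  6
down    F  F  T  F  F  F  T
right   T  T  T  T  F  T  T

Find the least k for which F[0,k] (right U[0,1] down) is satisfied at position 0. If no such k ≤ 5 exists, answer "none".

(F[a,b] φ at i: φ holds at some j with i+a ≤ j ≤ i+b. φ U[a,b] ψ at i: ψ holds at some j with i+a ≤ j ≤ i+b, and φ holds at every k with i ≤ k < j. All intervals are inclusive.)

Scan j = 0,1,… for (right U[0,1] down):
  j=0: fails
  j=1: holds
First hit at j=1, so smallest k = 1-0 = 1.

1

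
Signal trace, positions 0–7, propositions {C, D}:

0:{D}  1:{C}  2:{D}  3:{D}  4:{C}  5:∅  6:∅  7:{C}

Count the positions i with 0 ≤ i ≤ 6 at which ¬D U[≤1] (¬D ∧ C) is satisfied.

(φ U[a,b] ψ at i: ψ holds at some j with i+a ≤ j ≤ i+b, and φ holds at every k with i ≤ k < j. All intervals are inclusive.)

3

Evaluate at each i in [0,6]:
  i=0: ✗ (lhs fails at k=0 before rhs at j=1)
  i=1: ✓ (rhs at j=1)
  i=2: ✗ (no rhs in [2,3])
  i=3: ✗ (lhs fails at k=3 before rhs at j=4)
  i=4: ✓ (rhs at j=4)
  i=5: ✗ (no rhs in [5,6])
  i=6: ✓ (rhs at j=7; lhs holds on [6,6])
Positions where it holds: {1, 4, 6} → 3.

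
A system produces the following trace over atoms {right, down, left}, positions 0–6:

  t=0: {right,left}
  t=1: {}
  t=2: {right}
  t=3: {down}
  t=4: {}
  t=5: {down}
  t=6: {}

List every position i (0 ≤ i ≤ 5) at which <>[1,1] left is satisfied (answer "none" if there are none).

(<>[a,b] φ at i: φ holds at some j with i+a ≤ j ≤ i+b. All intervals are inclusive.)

Evaluate at each i in [0,5]:
  i=0: ✗ (none in [1,1])
  i=1: ✗ (none in [2,2])
  i=2: ✗ (none in [3,3])
  i=3: ✗ (none in [4,4])
  i=4: ✗ (none in [5,5])
  i=5: ✗ (none in [6,6])

none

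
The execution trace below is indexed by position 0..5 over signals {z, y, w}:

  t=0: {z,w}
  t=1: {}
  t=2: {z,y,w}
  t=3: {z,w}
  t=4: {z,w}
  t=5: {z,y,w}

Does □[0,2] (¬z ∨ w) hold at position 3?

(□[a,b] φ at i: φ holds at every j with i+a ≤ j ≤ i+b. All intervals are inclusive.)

Check (¬z ∨ w) at every j in [3,5]:
  j=3: true
  j=4: true
  j=5: true
All positions satisfy it → formula holds.

Yes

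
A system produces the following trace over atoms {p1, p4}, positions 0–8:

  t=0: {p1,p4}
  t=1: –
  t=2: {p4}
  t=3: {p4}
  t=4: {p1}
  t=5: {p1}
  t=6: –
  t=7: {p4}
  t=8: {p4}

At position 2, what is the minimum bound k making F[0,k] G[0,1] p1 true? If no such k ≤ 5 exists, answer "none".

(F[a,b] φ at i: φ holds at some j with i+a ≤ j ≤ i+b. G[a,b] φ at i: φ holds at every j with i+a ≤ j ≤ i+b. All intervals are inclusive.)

Scan j = 2,3,… for G[0,1] p1:
  j=2: fails
  j=3: fails
  j=4: holds
First hit at j=4, so smallest k = 4-2 = 2.

2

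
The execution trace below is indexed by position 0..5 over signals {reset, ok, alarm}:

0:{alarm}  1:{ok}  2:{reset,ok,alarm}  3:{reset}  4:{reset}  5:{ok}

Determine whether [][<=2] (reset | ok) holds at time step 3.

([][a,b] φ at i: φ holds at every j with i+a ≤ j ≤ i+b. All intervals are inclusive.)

Yes

Check (reset | ok) at every j in [3,5]:
  j=3: true
  j=4: true
  j=5: true
All positions satisfy it → formula holds.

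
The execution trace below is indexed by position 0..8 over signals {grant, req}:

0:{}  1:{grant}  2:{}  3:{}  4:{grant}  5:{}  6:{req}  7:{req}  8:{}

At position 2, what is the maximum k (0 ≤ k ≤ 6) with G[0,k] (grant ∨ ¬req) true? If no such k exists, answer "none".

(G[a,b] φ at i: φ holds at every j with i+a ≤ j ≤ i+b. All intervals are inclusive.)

(grant ∨ ¬req) must hold from j=2 onward; find where it first fails.
  j=2: holds
  j=3: holds
  j=4: holds
  j=5: holds
  j=6: fails
Holds on [2,5], so largest k = 3.

3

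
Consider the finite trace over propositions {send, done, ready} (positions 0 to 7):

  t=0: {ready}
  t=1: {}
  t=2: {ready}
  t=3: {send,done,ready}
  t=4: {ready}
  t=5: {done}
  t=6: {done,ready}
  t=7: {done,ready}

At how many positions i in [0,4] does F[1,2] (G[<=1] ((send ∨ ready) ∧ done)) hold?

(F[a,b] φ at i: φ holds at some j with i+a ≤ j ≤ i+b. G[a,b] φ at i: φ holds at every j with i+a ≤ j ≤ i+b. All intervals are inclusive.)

1

Evaluate at each i in [0,4]:
  i=0: ✗ (none in [1,2])
  i=1: ✗ (none in [2,3])
  i=2: ✗ (none in [3,4])
  i=3: ✗ (none in [4,5])
  i=4: ✓ (witness j=6)
Positions where it holds: {4} → 1.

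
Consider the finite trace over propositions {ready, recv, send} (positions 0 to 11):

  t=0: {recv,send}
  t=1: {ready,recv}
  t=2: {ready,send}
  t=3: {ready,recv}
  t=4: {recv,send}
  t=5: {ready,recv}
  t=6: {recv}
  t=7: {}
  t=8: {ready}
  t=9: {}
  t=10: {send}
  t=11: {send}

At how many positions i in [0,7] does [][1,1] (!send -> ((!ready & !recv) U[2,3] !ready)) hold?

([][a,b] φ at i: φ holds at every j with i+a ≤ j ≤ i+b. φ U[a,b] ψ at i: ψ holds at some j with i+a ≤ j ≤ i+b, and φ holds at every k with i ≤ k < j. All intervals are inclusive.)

Evaluate at each i in [0,7]:
  i=0: ✗ (fails at j=1)
  i=1: ✓ (all of [2,2])
  i=2: ✗ (fails at j=3)
  i=3: ✓ (all of [4,4])
  i=4: ✗ (fails at j=5)
  i=5: ✗ (fails at j=6)
  i=6: ✗ (fails at j=7)
  i=7: ✗ (fails at j=8)
Positions where it holds: {1, 3} → 2.

2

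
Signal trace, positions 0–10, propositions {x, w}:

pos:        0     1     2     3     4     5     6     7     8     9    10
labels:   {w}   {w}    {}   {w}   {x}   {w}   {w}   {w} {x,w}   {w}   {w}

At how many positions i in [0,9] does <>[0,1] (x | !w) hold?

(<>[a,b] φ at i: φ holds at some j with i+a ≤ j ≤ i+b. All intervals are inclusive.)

Evaluate at each i in [0,9]:
  i=0: ✗ (none in [0,1])
  i=1: ✓ (witness j=2)
  i=2: ✓ (witness j=2)
  i=3: ✓ (witness j=4)
  i=4: ✓ (witness j=4)
  i=5: ✗ (none in [5,6])
  i=6: ✗ (none in [6,7])
  i=7: ✓ (witness j=8)
  i=8: ✓ (witness j=8)
  i=9: ✗ (none in [9,10])
Positions where it holds: {1, 2, 3, 4, 7, 8} → 6.

6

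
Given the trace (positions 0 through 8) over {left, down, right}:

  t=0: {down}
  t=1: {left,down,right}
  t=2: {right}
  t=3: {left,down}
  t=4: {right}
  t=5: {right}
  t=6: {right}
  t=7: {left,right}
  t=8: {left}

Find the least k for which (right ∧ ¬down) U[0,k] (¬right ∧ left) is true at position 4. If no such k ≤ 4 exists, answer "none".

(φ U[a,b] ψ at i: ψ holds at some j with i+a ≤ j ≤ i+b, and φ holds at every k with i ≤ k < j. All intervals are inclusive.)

Need earliest j ≥ 4 with (¬right ∧ left), and (right ∧ ¬down) at every k in [4,j-1].
  j=4: rhs fails.
  j=5: rhs fails.
  j=6: rhs fails.
  j=7: rhs fails.
  j=8: rhs holds; lhs holds on [4,7]. k = 4.

4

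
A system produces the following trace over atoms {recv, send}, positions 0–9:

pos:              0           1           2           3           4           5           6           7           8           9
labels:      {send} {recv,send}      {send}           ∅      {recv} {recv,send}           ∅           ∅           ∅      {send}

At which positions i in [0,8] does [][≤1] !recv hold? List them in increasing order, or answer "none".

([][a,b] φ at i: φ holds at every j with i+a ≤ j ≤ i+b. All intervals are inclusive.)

2, 6, 7, 8

Evaluate at each i in [0,8]:
  i=0: ✗ (fails at j=1)
  i=1: ✗ (fails at j=1)
  i=2: ✓ (all of [2,3])
  i=3: ✗ (fails at j=4)
  i=4: ✗ (fails at j=4)
  i=5: ✗ (fails at j=5)
  i=6: ✓ (all of [6,7])
  i=7: ✓ (all of [7,8])
  i=8: ✓ (all of [8,9])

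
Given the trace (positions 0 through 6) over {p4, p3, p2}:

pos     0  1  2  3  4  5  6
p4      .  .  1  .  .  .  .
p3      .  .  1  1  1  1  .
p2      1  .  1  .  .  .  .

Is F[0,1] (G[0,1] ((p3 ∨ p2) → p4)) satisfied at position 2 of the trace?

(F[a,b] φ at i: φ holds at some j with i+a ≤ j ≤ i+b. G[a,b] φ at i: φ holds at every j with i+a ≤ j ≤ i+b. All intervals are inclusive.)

Check G[0,1] ((p3 ∨ p2) → p4) at each j in [2,3]:
  j=2: fails at 3
  j=3: fails at 3
No position in the window satisfies it → formula fails.

No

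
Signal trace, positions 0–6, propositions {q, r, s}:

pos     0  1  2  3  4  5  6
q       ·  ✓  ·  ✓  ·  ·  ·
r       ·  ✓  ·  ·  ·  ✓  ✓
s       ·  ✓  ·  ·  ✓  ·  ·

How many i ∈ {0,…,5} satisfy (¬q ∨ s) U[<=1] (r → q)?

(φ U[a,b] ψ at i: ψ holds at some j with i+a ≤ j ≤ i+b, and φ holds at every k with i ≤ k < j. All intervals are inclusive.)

5

Evaluate at each i in [0,5]:
  i=0: ✓ (rhs at j=0)
  i=1: ✓ (rhs at j=1)
  i=2: ✓ (rhs at j=2)
  i=3: ✓ (rhs at j=3)
  i=4: ✓ (rhs at j=4)
  i=5: ✗ (no rhs in [5,6])
Positions where it holds: {0, 1, 2, 3, 4} → 5.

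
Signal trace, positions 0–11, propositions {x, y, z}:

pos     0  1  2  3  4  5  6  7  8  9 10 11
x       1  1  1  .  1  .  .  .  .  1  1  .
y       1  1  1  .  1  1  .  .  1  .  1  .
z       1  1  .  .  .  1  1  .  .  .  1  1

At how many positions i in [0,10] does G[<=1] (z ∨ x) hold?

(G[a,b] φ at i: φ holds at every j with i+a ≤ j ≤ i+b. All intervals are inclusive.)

Evaluate at each i in [0,10]:
  i=0: ✓ (all of [0,1])
  i=1: ✓ (all of [1,2])
  i=2: ✗ (fails at j=3)
  i=3: ✗ (fails at j=3)
  i=4: ✓ (all of [4,5])
  i=5: ✓ (all of [5,6])
  i=6: ✗ (fails at j=7)
  i=7: ✗ (fails at j=7)
  i=8: ✗ (fails at j=8)
  i=9: ✓ (all of [9,10])
  i=10: ✓ (all of [10,11])
Positions where it holds: {0, 1, 4, 5, 9, 10} → 6.

6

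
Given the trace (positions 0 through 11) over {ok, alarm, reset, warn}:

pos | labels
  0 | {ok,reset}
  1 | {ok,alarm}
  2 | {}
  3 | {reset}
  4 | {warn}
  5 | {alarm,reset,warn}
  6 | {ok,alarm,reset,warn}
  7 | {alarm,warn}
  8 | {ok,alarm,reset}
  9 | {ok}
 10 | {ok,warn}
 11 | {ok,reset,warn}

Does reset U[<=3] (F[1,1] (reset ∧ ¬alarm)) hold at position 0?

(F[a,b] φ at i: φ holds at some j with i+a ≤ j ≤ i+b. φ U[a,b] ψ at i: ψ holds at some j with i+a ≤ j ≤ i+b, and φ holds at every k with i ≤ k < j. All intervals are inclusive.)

Need some j in [0,3] with F[1,1] (reset ∧ ¬alarm), and reset at every k in [0,j-1].
  j=0: F[1,1] (reset ∧ ¬alarm) — fails (none in [1,1]).
  j=1: F[1,1] (reset ∧ ¬alarm) — fails (none in [2,2]).
  j=2: F[1,1] (reset ∧ ¬alarm) holds, but reset fails at k=1 → not this j.
  j=3: F[1,1] (reset ∧ ¬alarm) — fails (none in [4,4]).
No j in the window works → until fails.

False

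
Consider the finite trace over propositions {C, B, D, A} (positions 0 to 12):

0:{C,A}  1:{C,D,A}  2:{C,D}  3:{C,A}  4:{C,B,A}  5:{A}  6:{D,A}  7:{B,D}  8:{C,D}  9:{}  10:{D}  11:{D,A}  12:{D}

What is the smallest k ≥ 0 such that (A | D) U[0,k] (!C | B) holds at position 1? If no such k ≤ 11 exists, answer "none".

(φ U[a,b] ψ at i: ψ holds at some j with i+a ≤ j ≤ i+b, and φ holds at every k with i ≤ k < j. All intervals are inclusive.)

Need earliest j ≥ 1 with (!C | B), and (A | D) at every k in [1,j-1].
  j=1: rhs fails.
  j=2: rhs fails.
  j=3: rhs fails.
  j=4: rhs holds; lhs holds on [1,3]. k = 3.

3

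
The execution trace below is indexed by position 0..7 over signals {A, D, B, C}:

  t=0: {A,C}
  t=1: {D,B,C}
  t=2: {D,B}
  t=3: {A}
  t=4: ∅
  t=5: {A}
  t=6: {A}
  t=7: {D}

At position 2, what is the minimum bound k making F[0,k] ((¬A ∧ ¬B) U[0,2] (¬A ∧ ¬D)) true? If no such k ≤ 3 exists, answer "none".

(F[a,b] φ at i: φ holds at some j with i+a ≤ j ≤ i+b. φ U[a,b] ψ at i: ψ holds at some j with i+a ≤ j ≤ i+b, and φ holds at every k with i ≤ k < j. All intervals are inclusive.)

Scan j = 2,3,… for ((¬A ∧ ¬B) U[0,2] (¬A ∧ ¬D)):
  j=2: fails
  j=3: fails
  j=4: holds
First hit at j=4, so smallest k = 4-2 = 2.

2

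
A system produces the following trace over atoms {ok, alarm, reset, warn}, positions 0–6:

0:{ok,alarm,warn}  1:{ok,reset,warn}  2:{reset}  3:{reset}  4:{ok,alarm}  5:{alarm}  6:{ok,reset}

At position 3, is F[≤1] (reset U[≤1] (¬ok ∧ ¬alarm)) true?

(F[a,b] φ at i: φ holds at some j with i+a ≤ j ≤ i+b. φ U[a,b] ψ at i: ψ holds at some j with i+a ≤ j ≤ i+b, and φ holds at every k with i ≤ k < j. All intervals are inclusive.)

Yes

Check (reset U[≤1] (¬ok ∧ ¬alarm)) at each j in [3,4]:
  j=3: holds
  j=4: fails
Found at j=3 → formula holds.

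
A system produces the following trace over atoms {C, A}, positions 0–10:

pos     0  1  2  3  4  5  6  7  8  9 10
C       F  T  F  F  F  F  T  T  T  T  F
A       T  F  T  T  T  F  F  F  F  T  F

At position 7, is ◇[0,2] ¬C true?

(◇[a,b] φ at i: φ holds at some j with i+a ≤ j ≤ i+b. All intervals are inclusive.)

No

Check ¬C at each j in [7,9]:
  j=7: false
  j=8: false
  j=9: false
No position in the window satisfies it → formula fails.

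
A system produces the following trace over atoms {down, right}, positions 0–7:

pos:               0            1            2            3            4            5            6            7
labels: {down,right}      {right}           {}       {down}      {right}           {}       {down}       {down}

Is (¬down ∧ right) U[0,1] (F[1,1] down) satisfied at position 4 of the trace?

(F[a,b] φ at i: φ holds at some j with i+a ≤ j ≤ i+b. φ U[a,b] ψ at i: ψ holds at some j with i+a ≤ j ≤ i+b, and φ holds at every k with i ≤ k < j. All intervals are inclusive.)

True

Need some j in [4,5] with F[1,1] down, and (¬down ∧ right) at every k in [4,j-1].
  j=4: F[1,1] down — fails (none in [5,5]).
  j=5: F[1,1] down holds; (¬down ∧ right) holds at every k in [4,4] → satisfied.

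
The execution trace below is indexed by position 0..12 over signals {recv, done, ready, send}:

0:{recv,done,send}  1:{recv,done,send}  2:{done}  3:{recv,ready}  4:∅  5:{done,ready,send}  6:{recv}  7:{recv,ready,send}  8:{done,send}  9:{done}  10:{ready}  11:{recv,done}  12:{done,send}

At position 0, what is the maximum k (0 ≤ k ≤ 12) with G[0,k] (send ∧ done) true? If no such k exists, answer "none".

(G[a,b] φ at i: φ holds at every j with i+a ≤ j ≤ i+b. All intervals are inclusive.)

(send ∧ done) must hold from j=0 onward; find where it first fails.
  j=0: holds
  j=1: holds
  j=2: fails
Holds on [0,1], so largest k = 1.

1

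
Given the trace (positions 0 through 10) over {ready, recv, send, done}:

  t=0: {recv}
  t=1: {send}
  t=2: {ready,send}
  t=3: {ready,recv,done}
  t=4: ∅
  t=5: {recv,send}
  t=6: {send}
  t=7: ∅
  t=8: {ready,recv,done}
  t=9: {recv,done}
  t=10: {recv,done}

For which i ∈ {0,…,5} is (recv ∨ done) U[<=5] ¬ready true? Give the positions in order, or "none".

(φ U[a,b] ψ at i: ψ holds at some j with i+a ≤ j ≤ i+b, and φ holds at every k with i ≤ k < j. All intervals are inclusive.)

Evaluate at each i in [0,5]:
  i=0: ✓ (rhs at j=0)
  i=1: ✓ (rhs at j=1)
  i=2: ✗ (lhs fails at k=2 before rhs at j=4)
  i=3: ✓ (rhs at j=4; lhs holds on [3,3])
  i=4: ✓ (rhs at j=4)
  i=5: ✓ (rhs at j=5)

0, 1, 3, 4, 5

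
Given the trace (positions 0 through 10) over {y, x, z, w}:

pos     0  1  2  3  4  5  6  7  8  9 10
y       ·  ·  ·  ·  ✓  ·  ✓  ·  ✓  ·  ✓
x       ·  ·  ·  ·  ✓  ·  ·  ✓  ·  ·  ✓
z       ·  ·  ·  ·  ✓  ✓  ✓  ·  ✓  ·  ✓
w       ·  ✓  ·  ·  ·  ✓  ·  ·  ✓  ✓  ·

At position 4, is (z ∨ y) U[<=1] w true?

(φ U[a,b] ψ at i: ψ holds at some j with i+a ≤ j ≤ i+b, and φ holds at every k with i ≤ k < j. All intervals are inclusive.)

Holds

Need some j in [4,5] with w, and (z ∨ y) at every k in [4,j-1].
  j=4: w false.
  j=5: w holds; (z ∨ y) holds at every k in [4,4] → satisfied.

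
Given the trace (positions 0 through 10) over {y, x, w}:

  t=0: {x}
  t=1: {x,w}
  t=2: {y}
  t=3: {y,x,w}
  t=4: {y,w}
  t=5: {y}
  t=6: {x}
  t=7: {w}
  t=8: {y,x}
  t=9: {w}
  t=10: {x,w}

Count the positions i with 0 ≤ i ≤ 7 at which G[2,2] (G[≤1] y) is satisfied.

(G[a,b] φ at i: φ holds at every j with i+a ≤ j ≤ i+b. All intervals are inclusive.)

Evaluate at each i in [0,7]:
  i=0: ✓ (all of [2,2])
  i=1: ✓ (all of [3,3])
  i=2: ✓ (all of [4,4])
  i=3: ✗ (fails at j=5)
  i=4: ✗ (fails at j=6)
  i=5: ✗ (fails at j=7)
  i=6: ✗ (fails at j=8)
  i=7: ✗ (fails at j=9)
Positions where it holds: {0, 1, 2} → 3.

3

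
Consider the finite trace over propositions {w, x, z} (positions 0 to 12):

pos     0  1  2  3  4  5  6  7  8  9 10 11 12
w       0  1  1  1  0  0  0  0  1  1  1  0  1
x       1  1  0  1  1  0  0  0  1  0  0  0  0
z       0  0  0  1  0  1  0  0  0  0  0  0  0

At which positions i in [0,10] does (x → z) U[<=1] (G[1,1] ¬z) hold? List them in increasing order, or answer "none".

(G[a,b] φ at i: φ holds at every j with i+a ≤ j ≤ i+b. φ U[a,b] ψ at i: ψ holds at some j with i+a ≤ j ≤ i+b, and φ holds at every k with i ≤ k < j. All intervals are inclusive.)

0, 1, 2, 3, 5, 6, 7, 8, 9, 10

Evaluate at each i in [0,10]:
  i=0: ✓ (rhs at j=0)
  i=1: ✓ (rhs at j=1)
  i=2: ✓ (rhs at j=3; lhs holds on [2,2])
  i=3: ✓ (rhs at j=3)
  i=4: ✗ (lhs fails at k=4 before rhs at j=5)
  i=5: ✓ (rhs at j=5)
  i=6: ✓ (rhs at j=6)
  i=7: ✓ (rhs at j=7)
  i=8: ✓ (rhs at j=8)
  i=9: ✓ (rhs at j=9)
  i=10: ✓ (rhs at j=10)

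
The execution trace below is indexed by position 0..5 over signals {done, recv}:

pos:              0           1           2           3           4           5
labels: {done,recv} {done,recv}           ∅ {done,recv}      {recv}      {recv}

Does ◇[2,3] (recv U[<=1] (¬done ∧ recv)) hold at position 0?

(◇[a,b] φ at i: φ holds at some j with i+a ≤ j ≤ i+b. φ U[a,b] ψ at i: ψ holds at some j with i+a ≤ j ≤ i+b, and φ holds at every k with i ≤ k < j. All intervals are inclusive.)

Check (recv U[<=1] (¬done ∧ recv)) at each j in [2,3]:
  j=2: fails
  j=3: holds
Found at j=3 → formula holds.

True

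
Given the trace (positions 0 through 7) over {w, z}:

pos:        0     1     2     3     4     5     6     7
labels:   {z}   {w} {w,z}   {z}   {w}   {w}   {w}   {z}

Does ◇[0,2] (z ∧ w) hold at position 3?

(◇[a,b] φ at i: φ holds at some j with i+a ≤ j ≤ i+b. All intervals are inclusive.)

Check (z ∧ w) at each j in [3,5]:
  j=3: false
  j=4: false
  j=5: false
No position in the window satisfies it → formula fails.

False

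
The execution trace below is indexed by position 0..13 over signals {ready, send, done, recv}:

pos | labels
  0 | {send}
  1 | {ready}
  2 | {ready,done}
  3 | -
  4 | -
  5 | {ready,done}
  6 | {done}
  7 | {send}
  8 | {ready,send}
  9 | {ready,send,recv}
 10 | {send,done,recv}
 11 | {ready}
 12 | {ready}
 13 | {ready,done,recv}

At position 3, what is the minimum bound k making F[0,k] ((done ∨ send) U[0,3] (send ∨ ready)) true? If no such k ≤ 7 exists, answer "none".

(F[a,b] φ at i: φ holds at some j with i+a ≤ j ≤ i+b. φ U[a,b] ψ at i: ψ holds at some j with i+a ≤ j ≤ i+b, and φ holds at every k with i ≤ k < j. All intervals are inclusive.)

2

Scan j = 3,4,… for ((done ∨ send) U[0,3] (send ∨ ready)):
  j=3: fails
  j=4: fails
  j=5: holds
First hit at j=5, so smallest k = 5-3 = 2.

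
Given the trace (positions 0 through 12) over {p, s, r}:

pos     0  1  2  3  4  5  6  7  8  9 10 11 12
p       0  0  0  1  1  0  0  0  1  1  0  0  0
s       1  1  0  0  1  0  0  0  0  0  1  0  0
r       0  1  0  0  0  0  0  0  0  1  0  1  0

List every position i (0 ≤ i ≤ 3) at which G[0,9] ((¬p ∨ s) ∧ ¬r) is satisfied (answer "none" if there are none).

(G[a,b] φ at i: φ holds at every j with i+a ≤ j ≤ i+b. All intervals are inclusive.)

Evaluate at each i in [0,3]:
  i=0: ✗ (fails at j=1)
  i=1: ✗ (fails at j=1)
  i=2: ✗ (fails at j=3)
  i=3: ✗ (fails at j=3)

none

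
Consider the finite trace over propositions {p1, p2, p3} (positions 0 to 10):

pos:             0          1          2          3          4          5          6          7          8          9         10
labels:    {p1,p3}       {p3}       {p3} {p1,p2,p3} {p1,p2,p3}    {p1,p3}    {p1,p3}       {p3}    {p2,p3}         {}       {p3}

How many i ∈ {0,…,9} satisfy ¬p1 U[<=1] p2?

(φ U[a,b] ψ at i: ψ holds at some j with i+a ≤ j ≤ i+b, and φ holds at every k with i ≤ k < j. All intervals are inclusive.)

5

Evaluate at each i in [0,9]:
  i=0: ✗ (no rhs in [0,1])
  i=1: ✗ (no rhs in [1,2])
  i=2: ✓ (rhs at j=3; lhs holds on [2,2])
  i=3: ✓ (rhs at j=3)
  i=4: ✓ (rhs at j=4)
  i=5: ✗ (no rhs in [5,6])
  i=6: ✗ (no rhs in [6,7])
  i=7: ✓ (rhs at j=8; lhs holds on [7,7])
  i=8: ✓ (rhs at j=8)
  i=9: ✗ (no rhs in [9,10])
Positions where it holds: {2, 3, 4, 7, 8} → 5.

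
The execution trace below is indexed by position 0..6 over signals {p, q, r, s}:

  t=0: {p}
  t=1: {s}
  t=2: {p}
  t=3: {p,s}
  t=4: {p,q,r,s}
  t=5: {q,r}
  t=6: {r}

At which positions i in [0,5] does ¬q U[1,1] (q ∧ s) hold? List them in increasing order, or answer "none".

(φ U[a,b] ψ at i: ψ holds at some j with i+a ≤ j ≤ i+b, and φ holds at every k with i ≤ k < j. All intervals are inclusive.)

Evaluate at each i in [0,5]:
  i=0: ✗ (no rhs in [1,1])
  i=1: ✗ (no rhs in [2,2])
  i=2: ✗ (no rhs in [3,3])
  i=3: ✓ (rhs at j=4; lhs holds on [3,3])
  i=4: ✗ (no rhs in [5,5])
  i=5: ✗ (no rhs in [6,6])

3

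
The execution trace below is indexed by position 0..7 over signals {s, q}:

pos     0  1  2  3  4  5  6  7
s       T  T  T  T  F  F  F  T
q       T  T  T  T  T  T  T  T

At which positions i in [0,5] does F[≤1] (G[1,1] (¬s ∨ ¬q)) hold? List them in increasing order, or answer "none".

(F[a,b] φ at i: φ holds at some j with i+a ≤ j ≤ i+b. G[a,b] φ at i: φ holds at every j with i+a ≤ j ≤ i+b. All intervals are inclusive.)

2, 3, 4, 5

Evaluate at each i in [0,5]:
  i=0: ✗ (none in [0,1])
  i=1: ✗ (none in [1,2])
  i=2: ✓ (witness j=3)
  i=3: ✓ (witness j=3)
  i=4: ✓ (witness j=4)
  i=5: ✓ (witness j=5)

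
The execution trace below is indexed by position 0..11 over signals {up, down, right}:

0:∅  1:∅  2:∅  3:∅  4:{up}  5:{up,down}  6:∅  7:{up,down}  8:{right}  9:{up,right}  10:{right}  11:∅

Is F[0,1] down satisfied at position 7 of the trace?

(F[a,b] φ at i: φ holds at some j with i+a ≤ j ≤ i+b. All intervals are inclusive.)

Holds

Check down at each j in [7,8]:
  j=7: true
  j=8: false
Found at j=7 → formula holds.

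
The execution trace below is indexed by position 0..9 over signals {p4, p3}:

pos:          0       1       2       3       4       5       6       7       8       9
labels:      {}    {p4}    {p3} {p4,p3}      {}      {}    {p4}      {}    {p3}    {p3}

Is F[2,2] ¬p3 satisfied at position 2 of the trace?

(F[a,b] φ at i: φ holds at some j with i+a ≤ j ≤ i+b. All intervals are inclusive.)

Check ¬p3 at each j in [4,4]:
  j=4: true
Found at j=4 → formula holds.

True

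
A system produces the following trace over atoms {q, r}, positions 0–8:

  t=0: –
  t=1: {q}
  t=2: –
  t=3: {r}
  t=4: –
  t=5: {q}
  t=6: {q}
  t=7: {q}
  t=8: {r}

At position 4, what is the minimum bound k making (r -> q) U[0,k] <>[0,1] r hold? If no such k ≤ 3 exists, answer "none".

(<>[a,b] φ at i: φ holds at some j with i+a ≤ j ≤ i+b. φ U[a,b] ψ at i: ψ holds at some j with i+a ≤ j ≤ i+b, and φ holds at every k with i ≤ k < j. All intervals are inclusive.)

3

Need earliest j ≥ 4 with <>[0,1] r, and (r -> q) at every k in [4,j-1].
  j=4: rhs fails.
  j=5: rhs fails.
  j=6: rhs fails.
  j=7: rhs holds; lhs holds on [4,6]. k = 3.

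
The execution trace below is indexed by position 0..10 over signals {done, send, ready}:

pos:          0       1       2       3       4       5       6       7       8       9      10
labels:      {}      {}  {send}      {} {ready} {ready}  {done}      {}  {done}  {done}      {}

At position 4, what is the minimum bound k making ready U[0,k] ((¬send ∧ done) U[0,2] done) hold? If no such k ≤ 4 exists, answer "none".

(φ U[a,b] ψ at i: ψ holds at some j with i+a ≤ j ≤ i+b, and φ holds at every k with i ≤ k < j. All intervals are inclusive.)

2

Need earliest j ≥ 4 with ((¬send ∧ done) U[0,2] done), and ready at every k in [4,j-1].
  j=4: rhs fails.
  j=5: rhs fails.
  j=6: rhs holds; lhs holds on [4,5]. k = 2.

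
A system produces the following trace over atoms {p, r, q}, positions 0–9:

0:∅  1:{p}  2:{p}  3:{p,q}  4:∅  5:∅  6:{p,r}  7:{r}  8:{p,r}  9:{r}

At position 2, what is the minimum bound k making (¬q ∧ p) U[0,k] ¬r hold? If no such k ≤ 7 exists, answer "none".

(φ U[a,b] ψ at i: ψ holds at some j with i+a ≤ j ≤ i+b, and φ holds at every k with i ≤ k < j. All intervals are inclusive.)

0

Need earliest j ≥ 2 with ¬r, and (¬q ∧ p) at every k in [2,j-1].
  j=2: rhs holds (empty prefix). k = 0.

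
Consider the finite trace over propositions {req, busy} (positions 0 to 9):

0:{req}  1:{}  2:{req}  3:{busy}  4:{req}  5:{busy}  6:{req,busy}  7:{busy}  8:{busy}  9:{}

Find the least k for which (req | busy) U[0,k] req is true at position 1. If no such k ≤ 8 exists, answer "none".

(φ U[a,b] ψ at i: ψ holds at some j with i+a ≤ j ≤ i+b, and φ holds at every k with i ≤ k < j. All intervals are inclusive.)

none

Need earliest j ≥ 1 with req, and (req | busy) at every k in [1,j-1].
  j=1: rhs fails.
  j=2: rhs holds but lhs fails at k=1.
  j=3: rhs fails.
  j=4: rhs holds but lhs fails at k=1.
  j=5: rhs fails.
  j=6: rhs holds but lhs fails at k=1.
  j=7: rhs fails.
  j=8: rhs fails.
  j=9: rhs fails.
No witness within the range → none.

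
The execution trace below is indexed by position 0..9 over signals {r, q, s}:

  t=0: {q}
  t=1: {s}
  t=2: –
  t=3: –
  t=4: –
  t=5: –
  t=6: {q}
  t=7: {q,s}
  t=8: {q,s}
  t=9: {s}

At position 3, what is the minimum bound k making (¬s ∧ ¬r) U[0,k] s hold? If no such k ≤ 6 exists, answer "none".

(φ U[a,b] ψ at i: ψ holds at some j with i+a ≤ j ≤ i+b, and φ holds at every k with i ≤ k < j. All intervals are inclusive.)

Need earliest j ≥ 3 with s, and (¬s ∧ ¬r) at every k in [3,j-1].
  j=3: rhs fails.
  j=4: rhs fails.
  j=5: rhs fails.
  j=6: rhs fails.
  j=7: rhs holds; lhs holds on [3,6]. k = 4.

4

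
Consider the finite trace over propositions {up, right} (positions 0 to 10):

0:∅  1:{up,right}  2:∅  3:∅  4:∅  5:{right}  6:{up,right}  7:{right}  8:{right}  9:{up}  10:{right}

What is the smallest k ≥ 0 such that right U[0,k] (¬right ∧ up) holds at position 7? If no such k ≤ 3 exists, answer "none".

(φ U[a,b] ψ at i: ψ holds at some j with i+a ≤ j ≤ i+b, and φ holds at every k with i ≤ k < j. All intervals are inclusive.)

Need earliest j ≥ 7 with (¬right ∧ up), and right at every k in [7,j-1].
  j=7: rhs fails.
  j=8: rhs fails.
  j=9: rhs holds; lhs holds on [7,8]. k = 2.

2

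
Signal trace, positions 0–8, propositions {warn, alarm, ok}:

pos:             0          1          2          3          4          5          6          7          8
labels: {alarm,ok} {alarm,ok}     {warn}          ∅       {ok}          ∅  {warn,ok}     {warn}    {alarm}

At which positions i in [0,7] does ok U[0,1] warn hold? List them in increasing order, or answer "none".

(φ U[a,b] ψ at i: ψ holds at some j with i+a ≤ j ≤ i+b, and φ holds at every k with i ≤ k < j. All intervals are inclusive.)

Evaluate at each i in [0,7]:
  i=0: ✗ (no rhs in [0,1])
  i=1: ✓ (rhs at j=2; lhs holds on [1,1])
  i=2: ✓ (rhs at j=2)
  i=3: ✗ (no rhs in [3,4])
  i=4: ✗ (no rhs in [4,5])
  i=5: ✗ (lhs fails at k=5 before rhs at j=6)
  i=6: ✓ (rhs at j=6)
  i=7: ✓ (rhs at j=7)

1, 2, 6, 7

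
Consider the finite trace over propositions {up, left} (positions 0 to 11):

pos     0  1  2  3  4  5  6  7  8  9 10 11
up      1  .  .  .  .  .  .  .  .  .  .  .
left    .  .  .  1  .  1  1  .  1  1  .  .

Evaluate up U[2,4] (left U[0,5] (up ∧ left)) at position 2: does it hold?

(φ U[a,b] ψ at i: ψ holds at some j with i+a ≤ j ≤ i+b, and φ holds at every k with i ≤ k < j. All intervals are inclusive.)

Does not hold

Need some j in [4,6] with (left U[0,5] (up ∧ left)), and up at every k in [2,j-1].
  j=4: (left U[0,5] (up ∧ left)) — fails.
  j=5: (left U[0,5] (up ∧ left)) — fails.
  j=6: (left U[0,5] (up ∧ left)) — fails.
No j in the window works → until fails.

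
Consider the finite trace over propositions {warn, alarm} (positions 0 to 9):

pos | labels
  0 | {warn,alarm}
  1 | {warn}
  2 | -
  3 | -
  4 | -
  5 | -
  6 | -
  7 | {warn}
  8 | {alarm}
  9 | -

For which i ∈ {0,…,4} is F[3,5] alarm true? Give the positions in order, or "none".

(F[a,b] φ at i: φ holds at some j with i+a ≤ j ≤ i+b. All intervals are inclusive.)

Evaluate at each i in [0,4]:
  i=0: ✗ (none in [3,5])
  i=1: ✗ (none in [4,6])
  i=2: ✗ (none in [5,7])
  i=3: ✓ (witness j=8)
  i=4: ✓ (witness j=8)

3, 4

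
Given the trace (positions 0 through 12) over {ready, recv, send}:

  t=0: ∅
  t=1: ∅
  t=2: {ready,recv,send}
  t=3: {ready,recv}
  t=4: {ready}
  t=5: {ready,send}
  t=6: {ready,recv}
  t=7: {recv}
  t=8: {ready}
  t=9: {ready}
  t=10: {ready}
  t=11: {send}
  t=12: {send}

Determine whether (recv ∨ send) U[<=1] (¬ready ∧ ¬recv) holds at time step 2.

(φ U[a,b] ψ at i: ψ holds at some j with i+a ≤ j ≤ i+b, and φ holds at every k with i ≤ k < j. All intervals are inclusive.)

False

Need some j in [2,3] with (¬ready ∧ ¬recv), and (recv ∨ send) at every k in [2,j-1].
  j=2: (¬ready ∧ ¬recv) false.
  j=3: (¬ready ∧ ¬recv) false.
No j in the window works → until fails.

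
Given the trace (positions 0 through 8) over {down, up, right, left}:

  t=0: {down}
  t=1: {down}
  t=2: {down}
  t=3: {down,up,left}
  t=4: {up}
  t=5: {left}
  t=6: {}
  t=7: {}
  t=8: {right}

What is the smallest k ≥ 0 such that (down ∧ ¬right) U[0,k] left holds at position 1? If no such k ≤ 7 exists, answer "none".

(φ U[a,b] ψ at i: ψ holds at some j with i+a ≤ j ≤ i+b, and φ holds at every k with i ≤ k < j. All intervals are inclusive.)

2

Need earliest j ≥ 1 with left, and (down ∧ ¬right) at every k in [1,j-1].
  j=1: rhs fails.
  j=2: rhs fails.
  j=3: rhs holds; lhs holds on [1,2]. k = 2.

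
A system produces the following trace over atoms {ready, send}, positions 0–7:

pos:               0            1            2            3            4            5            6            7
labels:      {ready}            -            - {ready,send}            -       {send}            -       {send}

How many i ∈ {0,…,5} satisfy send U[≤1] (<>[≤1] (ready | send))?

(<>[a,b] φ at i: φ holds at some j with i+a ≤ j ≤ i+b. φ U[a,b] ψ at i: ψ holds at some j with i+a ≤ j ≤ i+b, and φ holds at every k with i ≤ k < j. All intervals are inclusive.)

5

Evaluate at each i in [0,5]:
  i=0: ✓ (rhs at j=0)
  i=1: ✗ (lhs fails at k=1 before rhs at j=2)
  i=2: ✓ (rhs at j=2)
  i=3: ✓ (rhs at j=3)
  i=4: ✓ (rhs at j=4)
  i=5: ✓ (rhs at j=5)
Positions where it holds: {0, 2, 3, 4, 5} → 5.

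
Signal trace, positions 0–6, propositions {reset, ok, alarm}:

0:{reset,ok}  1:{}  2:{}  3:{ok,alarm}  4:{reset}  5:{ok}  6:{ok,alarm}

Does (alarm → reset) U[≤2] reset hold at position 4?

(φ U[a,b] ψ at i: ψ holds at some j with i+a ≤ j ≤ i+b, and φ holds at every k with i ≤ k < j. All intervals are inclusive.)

Need some j in [4,6] with reset, and (alarm → reset) at every k in [4,j-1].
  j=4: reset holds; no prefix to check → satisfied.

Yes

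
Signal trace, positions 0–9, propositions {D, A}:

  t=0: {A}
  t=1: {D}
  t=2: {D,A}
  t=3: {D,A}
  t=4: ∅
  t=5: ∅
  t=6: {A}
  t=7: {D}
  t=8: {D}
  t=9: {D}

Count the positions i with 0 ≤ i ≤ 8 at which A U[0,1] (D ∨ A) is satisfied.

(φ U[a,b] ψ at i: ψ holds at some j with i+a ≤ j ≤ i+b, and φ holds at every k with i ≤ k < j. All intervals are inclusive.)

Evaluate at each i in [0,8]:
  i=0: ✓ (rhs at j=0)
  i=1: ✓ (rhs at j=1)
  i=2: ✓ (rhs at j=2)
  i=3: ✓ (rhs at j=3)
  i=4: ✗ (no rhs in [4,5])
  i=5: ✗ (lhs fails at k=5 before rhs at j=6)
  i=6: ✓ (rhs at j=6)
  i=7: ✓ (rhs at j=7)
  i=8: ✓ (rhs at j=8)
Positions where it holds: {0, 1, 2, 3, 6, 7, 8} → 7.

7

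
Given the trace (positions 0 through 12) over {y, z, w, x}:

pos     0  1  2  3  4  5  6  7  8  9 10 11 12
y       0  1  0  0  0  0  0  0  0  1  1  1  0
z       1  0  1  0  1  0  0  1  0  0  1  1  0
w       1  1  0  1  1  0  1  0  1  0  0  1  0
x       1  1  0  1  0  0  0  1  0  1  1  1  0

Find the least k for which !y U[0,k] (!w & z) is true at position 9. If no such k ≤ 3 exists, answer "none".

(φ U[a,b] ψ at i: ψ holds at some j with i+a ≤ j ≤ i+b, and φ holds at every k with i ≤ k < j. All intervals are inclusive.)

none

Need earliest j ≥ 9 with (!w & z), and !y at every k in [9,j-1].
  j=9: rhs fails.
  j=10: rhs holds but lhs fails at k=9.
  j=11: rhs fails.
  j=12: rhs fails.
No witness within the range → none.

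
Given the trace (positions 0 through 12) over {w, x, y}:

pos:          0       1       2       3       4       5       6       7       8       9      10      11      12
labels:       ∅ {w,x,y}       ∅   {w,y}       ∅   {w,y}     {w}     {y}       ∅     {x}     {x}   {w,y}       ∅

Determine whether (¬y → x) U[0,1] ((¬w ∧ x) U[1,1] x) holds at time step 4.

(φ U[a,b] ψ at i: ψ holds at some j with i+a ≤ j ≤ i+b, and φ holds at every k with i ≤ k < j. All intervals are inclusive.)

Need some j in [4,5] with ((¬w ∧ x) U[1,1] x), and (¬y → x) at every k in [4,j-1].
  j=4: ((¬w ∧ x) U[1,1] x) — fails.
  j=5: ((¬w ∧ x) U[1,1] x) — fails.
No j in the window works → until fails.

False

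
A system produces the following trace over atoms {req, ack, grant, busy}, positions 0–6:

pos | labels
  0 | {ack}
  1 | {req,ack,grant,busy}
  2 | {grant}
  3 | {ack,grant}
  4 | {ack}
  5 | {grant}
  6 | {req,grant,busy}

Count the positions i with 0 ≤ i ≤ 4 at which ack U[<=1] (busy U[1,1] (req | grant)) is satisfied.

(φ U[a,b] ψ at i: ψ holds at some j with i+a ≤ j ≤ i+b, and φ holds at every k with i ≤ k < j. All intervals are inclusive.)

Evaluate at each i in [0,4]:
  i=0: ✓ (rhs at j=1; lhs holds on [0,0])
  i=1: ✓ (rhs at j=1)
  i=2: ✗ (no rhs in [2,3])
  i=3: ✗ (no rhs in [3,4])
  i=4: ✗ (no rhs in [4,5])
Positions where it holds: {0, 1} → 2.

2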